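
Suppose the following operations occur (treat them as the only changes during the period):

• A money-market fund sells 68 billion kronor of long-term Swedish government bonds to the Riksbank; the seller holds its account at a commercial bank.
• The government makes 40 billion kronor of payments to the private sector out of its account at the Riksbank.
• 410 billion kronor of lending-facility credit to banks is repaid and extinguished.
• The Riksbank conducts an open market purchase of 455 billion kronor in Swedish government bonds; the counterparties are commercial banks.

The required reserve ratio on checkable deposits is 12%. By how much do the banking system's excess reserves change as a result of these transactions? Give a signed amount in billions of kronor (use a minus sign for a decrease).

Asset purchase (from non-banks) 68 billion kronor: reserves +68B, deposits +68B.
Government spending 40 billion kronor: reserves +40B, deposits +40B.
Discount-window repayment 410 billion kronor: reserves −410B, deposits 0.
OMO purchase (from banks) 455 billion kronor: reserves +455B, deposits 0.
Totals: Δreserves = +153B, Δdeposits = +108B.
Δrequired reserves = 12% × +108B = +12.96B.
Δexcess reserves = Δreserves − Δrequired = +153B − (+12.96B) = +140.04 billion.

+140.04 billion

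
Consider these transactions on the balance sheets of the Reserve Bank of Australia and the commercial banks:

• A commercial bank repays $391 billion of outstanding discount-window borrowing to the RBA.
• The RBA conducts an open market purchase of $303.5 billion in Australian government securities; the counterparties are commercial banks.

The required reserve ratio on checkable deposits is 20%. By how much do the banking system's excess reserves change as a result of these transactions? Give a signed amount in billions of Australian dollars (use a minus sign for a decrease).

Discount-window repayment $391 billion: reserves −$391B, deposits 0.
OMO purchase (from banks) $303.5 billion: reserves +$303.5B, deposits 0.
Totals: Δreserves = −$87.5B, Δdeposits = 0.
Δrequired reserves = 20% × 0 = 0.
Δexcess reserves = Δreserves − Δrequired = −$87.5B − (0) = -$87.5 billion.

-$87.5 billion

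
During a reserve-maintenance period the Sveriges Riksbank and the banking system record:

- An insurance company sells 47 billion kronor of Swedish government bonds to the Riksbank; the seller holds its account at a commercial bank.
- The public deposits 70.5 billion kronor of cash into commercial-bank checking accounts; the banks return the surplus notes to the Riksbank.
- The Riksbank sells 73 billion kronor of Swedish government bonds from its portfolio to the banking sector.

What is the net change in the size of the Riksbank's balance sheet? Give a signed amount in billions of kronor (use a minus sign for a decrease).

-26 billion

Riksbank balance sheet:
  Assets:      Securities −26B
  Liabilities: Bank reserves +44.5B, Currency in circulation −70.5B
Commercial banking system:
  Assets:      Reserves at CB +44.5B, Securities +73B
  Liabilities: Checkable deposits +117.5B
Change in total Riksbank assets = -26 billion.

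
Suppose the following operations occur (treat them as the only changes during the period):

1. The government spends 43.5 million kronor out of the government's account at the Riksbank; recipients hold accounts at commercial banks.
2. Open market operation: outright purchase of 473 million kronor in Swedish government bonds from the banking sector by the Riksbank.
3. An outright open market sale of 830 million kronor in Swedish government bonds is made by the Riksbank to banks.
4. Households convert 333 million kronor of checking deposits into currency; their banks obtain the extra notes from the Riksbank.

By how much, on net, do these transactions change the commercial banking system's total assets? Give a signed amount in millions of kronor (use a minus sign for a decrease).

-289.5 million

Government spending 43.5 million kronor: bank balance sheets expand → +43.5M.
OMO purchase (from banks) 473 million kronor: just an asset swap on bank balance sheets → 0.
OMO sale (to banks) 830 million kronor: just an asset swap on bank balance sheets → 0.
Currency withdrawal 333 million kronor: bank balance sheets shrink → −333M.
Net: 43.5 + 0 + 0 − 333 = -289.5 million.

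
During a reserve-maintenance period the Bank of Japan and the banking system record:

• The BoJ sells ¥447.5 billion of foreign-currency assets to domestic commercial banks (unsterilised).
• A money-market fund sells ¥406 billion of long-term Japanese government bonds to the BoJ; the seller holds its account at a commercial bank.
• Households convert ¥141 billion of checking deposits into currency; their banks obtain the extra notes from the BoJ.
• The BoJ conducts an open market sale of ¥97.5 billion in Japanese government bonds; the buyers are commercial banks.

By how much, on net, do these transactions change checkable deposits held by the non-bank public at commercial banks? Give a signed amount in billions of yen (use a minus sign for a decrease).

+¥265 billion

FX sale ¥447.5 billion: the counterparty is a bank, so public deposits are unchanged → 0.
Asset purchase (from non-banks) ¥406 billion: non-bank counterparties' bank balances rise → +¥406B.
Currency withdrawal ¥141 billion: non-bank counterparties' bank balances fall → −¥141B.
OMO sale (to banks) ¥97.5 billion: the counterparty is a bank, so public deposits are unchanged → 0.
Net: 0 + 406 − 141 + 0 = +¥265 billion.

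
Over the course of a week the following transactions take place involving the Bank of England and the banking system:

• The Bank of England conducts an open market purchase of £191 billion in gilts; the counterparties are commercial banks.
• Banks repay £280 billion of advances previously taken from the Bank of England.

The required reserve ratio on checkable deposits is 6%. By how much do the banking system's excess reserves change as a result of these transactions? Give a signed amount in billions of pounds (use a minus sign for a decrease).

-£89 billion

OMO purchase (from banks) £191 billion: reserves +£191B, deposits 0.
Discount-window repayment £280 billion: reserves −£280B, deposits 0.
Totals: Δreserves = −£89B, Δdeposits = 0.
Δrequired reserves = 6% × 0 = 0.
Δexcess reserves = Δreserves − Δrequired = −£89B − (0) = -£89 billion.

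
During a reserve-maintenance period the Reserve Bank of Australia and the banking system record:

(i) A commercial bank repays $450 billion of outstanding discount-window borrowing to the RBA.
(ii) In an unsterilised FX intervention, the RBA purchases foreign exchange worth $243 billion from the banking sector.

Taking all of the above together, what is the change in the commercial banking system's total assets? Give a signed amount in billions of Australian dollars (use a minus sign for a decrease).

RBA balance sheet:
  Assets:      Loans to banks −$450B, Foreign assets +$243B
  Liabilities: Bank reserves −$207B
Commercial banking system:
  Assets:      Reserves at CB −$207B, Foreign assets −$243B
  Liabilities: Borrowings from CB −$450B
Change in total bank assets = -$450 billion.

-$450 billion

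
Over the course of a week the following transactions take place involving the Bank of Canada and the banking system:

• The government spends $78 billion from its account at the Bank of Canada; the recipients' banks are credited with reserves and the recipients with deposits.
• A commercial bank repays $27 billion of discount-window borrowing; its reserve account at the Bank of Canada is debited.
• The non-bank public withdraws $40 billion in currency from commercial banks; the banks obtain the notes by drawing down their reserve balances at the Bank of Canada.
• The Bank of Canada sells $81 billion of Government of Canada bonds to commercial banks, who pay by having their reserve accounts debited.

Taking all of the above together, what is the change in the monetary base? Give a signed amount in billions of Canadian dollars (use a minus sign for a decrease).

Bank of Canada balance sheet:
  Assets:      Securities −$81B, Loans to banks −$27B
  Liabilities: Bank reserves −$70B, Currency in circulation +$40B, Government deposits −$78B
Monetary base = currency + reserves: +$40B + (−$70B) = -$30 billion.

-$30 billion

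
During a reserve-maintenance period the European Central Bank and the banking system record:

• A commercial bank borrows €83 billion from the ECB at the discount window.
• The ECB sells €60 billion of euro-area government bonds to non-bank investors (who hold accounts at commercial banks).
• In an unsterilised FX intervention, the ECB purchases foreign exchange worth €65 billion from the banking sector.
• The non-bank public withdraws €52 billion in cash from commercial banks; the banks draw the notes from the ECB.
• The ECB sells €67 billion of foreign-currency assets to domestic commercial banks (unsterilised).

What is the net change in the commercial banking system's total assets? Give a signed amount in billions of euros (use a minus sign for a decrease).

-€29 billion

ECB balance sheet:
  Assets:      Securities −€60B, Loans to banks +€83B, Foreign assets −€2B
  Liabilities: Bank reserves −€31B, Currency in circulation +€52B
Commercial banking system:
  Assets:      Reserves at CB −€31B, Foreign assets +€2B
  Liabilities: Checkable deposits −€112B, Borrowings from CB +€83B
Change in total bank assets = -€29 billion.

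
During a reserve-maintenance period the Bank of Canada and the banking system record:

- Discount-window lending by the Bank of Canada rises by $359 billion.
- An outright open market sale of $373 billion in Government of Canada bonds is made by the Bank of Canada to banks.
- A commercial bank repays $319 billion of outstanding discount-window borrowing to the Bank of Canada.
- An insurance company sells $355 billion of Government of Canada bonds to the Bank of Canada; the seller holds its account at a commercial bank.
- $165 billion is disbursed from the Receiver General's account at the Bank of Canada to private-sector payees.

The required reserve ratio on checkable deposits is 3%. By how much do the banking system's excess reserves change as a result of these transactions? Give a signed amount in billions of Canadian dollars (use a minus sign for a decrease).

Discount-window loan $359 billion: reserves +$359B, deposits 0.
OMO sale (to banks) $373 billion: reserves −$373B, deposits 0.
Discount-window repayment $319 billion: reserves −$319B, deposits 0.
Asset purchase (from non-banks) $355 billion: reserves +$355B, deposits +$355B.
Government spending $165 billion: reserves +$165B, deposits +$165B.
Totals: Δreserves = +$187B, Δdeposits = +$520B.
Δrequired reserves = 3% × +$520B = +$15.6B.
Δexcess reserves = Δreserves − Δrequired = +$187B − (+$15.6B) = +$171.4 billion.

+$171.4 billion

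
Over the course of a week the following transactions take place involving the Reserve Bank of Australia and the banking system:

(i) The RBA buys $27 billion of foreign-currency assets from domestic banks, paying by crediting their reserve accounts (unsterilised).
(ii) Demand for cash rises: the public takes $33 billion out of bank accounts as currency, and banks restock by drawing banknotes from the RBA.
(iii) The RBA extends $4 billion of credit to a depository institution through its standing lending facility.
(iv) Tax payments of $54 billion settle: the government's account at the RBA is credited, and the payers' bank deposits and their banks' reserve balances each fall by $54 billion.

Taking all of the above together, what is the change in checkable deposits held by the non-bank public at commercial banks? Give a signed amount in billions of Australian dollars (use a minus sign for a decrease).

-$87 billion

RBA balance sheet:
  Assets:      Loans to banks +$4B, Foreign assets +$27B
  Liabilities: Bank reserves −$56B, Currency in circulation +$33B, Government deposits +$54B
Commercial banking system:
  Assets:      Reserves at CB −$56B, Foreign assets −$27B
  Liabilities: Checkable deposits −$87B, Borrowings from CB +$4B
So the change in checkable deposits held by the non-bank public at commercial banks is -$87 billion.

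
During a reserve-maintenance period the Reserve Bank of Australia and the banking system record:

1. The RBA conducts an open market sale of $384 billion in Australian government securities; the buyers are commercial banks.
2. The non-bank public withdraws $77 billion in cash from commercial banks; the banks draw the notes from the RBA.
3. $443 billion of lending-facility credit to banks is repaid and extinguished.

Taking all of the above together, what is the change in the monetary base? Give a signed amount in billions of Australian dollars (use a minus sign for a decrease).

-$827 billion

RBA balance sheet:
  Assets:      Securities −$384B, Loans to banks −$443B
  Liabilities: Bank reserves −$904B, Currency in circulation +$77B
Monetary base = currency + reserves: +$77B + (−$904B) = -$827 billion.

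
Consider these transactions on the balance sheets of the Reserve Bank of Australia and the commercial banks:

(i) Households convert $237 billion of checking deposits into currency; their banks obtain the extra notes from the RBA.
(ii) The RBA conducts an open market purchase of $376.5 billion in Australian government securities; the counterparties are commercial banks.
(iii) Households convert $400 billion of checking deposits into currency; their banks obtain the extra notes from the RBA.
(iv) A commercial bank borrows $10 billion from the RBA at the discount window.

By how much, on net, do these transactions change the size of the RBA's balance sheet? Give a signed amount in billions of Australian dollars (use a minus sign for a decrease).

+$386.5 billion

Currency withdrawal $237 billion: only the composition of liabilities changes → 0.
OMO purchase (from banks) $376.5 billion: an RBA asset is acquired → +$376.5B.
Currency withdrawal $400 billion: only the composition of liabilities changes → 0.
Discount-window loan $10 billion: an RBA asset is acquired → +$10B.
Net: 0 + 376.5 + 0 + 10 = +$386.5 billion.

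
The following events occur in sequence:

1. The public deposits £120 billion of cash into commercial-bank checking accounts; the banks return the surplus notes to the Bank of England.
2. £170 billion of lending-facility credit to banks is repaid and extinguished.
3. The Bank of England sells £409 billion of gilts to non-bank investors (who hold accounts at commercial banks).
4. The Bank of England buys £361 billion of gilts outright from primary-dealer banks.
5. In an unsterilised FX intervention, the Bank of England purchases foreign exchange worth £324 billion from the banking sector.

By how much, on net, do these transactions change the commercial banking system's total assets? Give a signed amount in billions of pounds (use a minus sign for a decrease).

-£459 billion

Currency deposit £120 billion: bank balance sheets expand → +£120B.
Discount-window repayment £170 billion: bank balance sheets shrink → −£170B.
Asset sale (to non-banks) £409 billion: bank balance sheets shrink → −£409B.
OMO purchase (from banks) £361 billion: just an asset swap on bank balance sheets → 0.
FX purchase £324 billion: just an asset swap on bank balance sheets → 0.
Net: 120 − 170 − 409 + 0 + 0 = -£459 billion.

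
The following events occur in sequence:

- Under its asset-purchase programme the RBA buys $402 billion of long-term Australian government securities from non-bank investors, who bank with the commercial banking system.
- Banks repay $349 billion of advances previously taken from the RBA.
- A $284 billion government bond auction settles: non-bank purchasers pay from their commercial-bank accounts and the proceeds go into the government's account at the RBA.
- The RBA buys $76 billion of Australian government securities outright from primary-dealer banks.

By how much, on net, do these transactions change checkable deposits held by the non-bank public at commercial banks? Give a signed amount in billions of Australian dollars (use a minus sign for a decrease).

Asset purchase (from non-banks) $402 billion: non-bank counterparties' bank balances rise → +$402B.
Discount-window repayment $349 billion: the counterparty is a bank, so public deposits are unchanged → 0.
Government account inflow $284 billion: non-bank counterparties' bank balances fall → −$284B.
OMO purchase (from banks) $76 billion: the counterparty is a bank, so public deposits are unchanged → 0.
Net: 402 + 0 − 284 + 0 = +$118 billion.

+$118 billion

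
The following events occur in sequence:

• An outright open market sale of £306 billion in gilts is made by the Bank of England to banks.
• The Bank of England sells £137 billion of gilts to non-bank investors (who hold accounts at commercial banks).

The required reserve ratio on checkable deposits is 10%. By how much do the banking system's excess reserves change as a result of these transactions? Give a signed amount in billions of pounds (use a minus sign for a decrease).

-£429.3 billion

OMO sale (to banks) £306 billion: reserves −£306B, deposits 0.
Asset sale (to non-banks) £137 billion: reserves −£137B, deposits −£137B.
Totals: Δreserves = −£443B, Δdeposits = −£137B.
Δrequired reserves = 10% × −£137B = −£13.7B.
Δexcess reserves = Δreserves − Δrequired = −£443B − (−£13.7B) = -£429.3 billion.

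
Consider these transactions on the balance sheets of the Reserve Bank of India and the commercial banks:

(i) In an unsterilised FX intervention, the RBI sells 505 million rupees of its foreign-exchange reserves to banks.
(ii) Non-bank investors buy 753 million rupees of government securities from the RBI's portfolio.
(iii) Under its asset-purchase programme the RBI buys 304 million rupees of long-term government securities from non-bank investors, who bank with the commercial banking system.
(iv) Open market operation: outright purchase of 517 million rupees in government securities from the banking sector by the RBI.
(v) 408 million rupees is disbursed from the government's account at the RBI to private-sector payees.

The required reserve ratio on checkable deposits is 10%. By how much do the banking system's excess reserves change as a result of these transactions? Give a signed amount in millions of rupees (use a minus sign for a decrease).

-24.9 million

FX sale 505 million rupees: reserves −505M, deposits 0.
Asset sale (to non-banks) 753 million rupees: reserves −753M, deposits −753M.
Asset purchase (from non-banks) 304 million rupees: reserves +304M, deposits +304M.
OMO purchase (from banks) 517 million rupees: reserves +517M, deposits 0.
Government spending 408 million rupees: reserves +408M, deposits +408M.
Totals: Δreserves = −29M, Δdeposits = −41M.
Δrequired reserves = 10% × −41M = −4.1M.
Δexcess reserves = Δreserves − Δrequired = −29M − (−4.1M) = -24.9 million.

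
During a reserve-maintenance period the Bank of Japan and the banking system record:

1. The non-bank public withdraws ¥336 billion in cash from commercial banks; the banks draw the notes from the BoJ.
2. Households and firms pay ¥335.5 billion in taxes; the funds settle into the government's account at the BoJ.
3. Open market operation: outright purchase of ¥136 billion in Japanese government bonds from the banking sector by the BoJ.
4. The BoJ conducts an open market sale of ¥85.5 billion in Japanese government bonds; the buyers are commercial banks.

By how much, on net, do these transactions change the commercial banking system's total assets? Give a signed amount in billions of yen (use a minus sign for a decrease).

BoJ balance sheet:
  Assets:      Securities +¥50.5B
  Liabilities: Bank reserves −¥621B, Currency in circulation +¥336B, Government deposits +¥335.5B
Commercial banking system:
  Assets:      Reserves at CB −¥621B, Securities −¥50.5B
  Liabilities: Checkable deposits −¥671.5B
Change in total bank assets = -¥671.5 billion.

-¥671.5 billion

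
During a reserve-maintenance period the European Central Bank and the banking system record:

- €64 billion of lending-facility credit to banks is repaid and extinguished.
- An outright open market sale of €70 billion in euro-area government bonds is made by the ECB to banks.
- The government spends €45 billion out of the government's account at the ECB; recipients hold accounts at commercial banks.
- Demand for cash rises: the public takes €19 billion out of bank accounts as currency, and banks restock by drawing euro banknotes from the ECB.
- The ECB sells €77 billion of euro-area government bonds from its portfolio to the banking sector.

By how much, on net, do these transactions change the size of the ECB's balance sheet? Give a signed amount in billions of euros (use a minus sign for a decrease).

-€211 billion

Discount-window repayment €64 billion: an ECB asset is shed → −€64B.
OMO sale (to banks) €70 billion: an ECB asset is shed → −€70B.
Government spending €45 billion: only the composition of liabilities changes → 0.
Currency withdrawal €19 billion: only the composition of liabilities changes → 0.
OMO sale (to banks) €77 billion: an ECB asset is shed → −€77B.
Net: −64 − 70 + 0 + 0 − 77 = -€211 billion.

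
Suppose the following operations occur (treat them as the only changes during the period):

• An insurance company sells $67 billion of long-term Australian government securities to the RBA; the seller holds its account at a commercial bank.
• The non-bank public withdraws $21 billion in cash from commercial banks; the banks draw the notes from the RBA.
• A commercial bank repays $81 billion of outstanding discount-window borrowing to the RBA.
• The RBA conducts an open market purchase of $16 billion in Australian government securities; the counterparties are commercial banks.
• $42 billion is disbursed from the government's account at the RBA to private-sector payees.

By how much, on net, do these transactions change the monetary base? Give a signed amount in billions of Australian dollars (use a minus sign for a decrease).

Asset purchase (from non-banks) $67 billion: RBA balance sheet expands → +$67B.
Currency withdrawal $21 billion: just a shift between currency and reserves — both are base money → 0.
Discount-window repayment $81 billion: RBA balance sheet contracts → −$81B.
OMO purchase (from banks) $16 billion: RBA balance sheet expands → +$16B.
Government spending $42 billion: a non-base liability converts back to reserves → +$42B.
Net: 67 + 0 − 81 + 16 + 42 = +$44 billion.

+$44 billion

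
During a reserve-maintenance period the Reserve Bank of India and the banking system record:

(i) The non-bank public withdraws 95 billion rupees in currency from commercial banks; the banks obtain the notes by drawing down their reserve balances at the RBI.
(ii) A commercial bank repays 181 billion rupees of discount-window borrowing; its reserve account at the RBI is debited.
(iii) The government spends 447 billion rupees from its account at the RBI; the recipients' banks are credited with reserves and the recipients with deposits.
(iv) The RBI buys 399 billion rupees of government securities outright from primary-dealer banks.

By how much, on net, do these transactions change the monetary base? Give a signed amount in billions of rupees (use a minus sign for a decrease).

RBI balance sheet:
  Assets:      Securities +399B, Loans to banks −181B
  Liabilities: Bank reserves +570B, Currency in circulation +95B, Government deposits −447B
Commercial banking system:
  Assets:      Reserves at CB +570B, Securities −399B
  Liabilities: Checkable deposits +352B, Borrowings from CB −181B
Monetary base = currency + reserves: +95B + (+570B) = +665 billion.

+665 billion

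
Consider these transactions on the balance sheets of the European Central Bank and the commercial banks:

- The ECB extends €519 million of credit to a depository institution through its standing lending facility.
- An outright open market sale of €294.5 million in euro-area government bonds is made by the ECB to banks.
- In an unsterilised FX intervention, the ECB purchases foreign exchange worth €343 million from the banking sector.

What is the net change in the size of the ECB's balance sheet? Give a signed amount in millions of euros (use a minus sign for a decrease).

ECB balance sheet:
  Assets:      Securities −€294.5M, Loans to banks +€519M, Foreign assets +€343M
  Liabilities: Bank reserves +€567.5M
Change in total ECB assets = +€567.5 million.

+€567.5 million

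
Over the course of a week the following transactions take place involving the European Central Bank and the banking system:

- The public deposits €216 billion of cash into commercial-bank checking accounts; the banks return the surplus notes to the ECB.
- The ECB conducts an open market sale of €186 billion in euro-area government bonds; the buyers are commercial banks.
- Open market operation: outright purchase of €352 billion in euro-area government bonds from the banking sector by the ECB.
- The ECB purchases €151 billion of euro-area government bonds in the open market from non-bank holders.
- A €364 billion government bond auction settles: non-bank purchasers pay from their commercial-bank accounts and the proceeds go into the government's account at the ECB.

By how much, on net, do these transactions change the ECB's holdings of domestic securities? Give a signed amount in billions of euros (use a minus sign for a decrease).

Currency deposit €216 billion: the ECB's securities portfolio is untouched → 0.
OMO sale (to banks) €186 billion: securities removed from the ECB's portfolio → −€186B.
OMO purchase (from banks) €352 billion: securities added to the ECB's portfolio → +€352B.
Asset purchase (from non-banks) €151 billion: securities added to the ECB's portfolio → +€151B.
Government account inflow €364 billion: the ECB's securities portfolio is untouched → 0.
Net: 0 − 186 + 352 + 151 + 0 = +€317 billion.

+€317 billion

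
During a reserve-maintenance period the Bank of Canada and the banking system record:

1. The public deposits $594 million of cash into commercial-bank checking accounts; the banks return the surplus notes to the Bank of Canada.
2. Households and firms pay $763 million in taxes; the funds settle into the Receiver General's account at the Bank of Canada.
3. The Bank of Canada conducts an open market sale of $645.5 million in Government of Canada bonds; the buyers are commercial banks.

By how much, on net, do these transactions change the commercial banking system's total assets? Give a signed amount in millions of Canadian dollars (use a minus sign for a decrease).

-$169 million

Currency deposit $594 million: bank balance sheets expand → +$594M.
Government account inflow $763 million: bank balance sheets shrink → −$763M.
OMO sale (to banks) $645.5 million: just an asset swap on bank balance sheets → 0.
Net: 594 − 763 + 0 = -$169 million.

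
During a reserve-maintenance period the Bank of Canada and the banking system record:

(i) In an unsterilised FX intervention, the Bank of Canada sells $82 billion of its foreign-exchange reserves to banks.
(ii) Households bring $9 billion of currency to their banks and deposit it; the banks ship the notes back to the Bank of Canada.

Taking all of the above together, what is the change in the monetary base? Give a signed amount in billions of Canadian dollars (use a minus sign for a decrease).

-$82 billion

Bank of Canada balance sheet:
  Assets:      Foreign assets −$82B
  Liabilities: Bank reserves −$73B, Currency in circulation −$9B
Monetary base = currency + reserves: −$9B + (−$73B) = -$82 billion.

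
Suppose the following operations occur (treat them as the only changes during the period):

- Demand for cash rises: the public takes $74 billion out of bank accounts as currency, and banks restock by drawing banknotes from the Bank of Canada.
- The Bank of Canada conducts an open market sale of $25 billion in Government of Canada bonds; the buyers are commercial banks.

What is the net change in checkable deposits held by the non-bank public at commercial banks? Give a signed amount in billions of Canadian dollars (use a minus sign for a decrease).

-$74 billion

Bank of Canada balance sheet:
  Assets:      Securities −$25B
  Liabilities: Bank reserves −$99B, Currency in circulation +$74B
Commercial banking system:
  Assets:      Reserves at CB −$99B, Securities +$25B
  Liabilities: Checkable deposits −$74B
So the change in checkable deposits held by the non-bank public at commercial banks is -$74 billion.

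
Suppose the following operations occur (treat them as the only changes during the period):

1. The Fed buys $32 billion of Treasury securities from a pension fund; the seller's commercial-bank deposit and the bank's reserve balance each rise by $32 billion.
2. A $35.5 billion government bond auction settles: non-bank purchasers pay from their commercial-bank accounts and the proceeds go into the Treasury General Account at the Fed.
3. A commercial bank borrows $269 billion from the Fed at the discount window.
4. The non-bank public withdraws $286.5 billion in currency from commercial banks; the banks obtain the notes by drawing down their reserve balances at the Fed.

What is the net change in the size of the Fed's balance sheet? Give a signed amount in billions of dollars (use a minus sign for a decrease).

Fed balance sheet:
  Assets:      Securities +$32B, Loans to banks +$269B
  Liabilities: Bank reserves −$21B, Currency in circulation +$286.5B, Government deposits +$35.5B
Commercial banking system:
  Assets:      Reserves at CB −$21B
  Liabilities: Checkable deposits −$290B, Borrowings from CB +$269B
Change in total Fed assets = +$301 billion.

+$301 billion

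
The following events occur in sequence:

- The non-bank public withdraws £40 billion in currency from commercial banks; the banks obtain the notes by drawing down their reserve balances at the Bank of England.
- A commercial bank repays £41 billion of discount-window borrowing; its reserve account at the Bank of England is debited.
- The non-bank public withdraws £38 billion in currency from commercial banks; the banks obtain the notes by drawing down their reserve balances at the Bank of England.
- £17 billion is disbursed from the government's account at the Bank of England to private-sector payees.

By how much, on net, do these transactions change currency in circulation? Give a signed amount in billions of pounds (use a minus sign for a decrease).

Bank of England balance sheet:
  Assets:      Loans to banks −£41B
  Liabilities: Bank reserves −£102B, Currency in circulation +£78B, Government deposits −£17B
Commercial banking system:
  Assets:      Reserves at CB −£102B
  Liabilities: Checkable deposits −£61B, Borrowings from CB −£41B
So the change in currency in circulation is +£78 billion.

+£78 billion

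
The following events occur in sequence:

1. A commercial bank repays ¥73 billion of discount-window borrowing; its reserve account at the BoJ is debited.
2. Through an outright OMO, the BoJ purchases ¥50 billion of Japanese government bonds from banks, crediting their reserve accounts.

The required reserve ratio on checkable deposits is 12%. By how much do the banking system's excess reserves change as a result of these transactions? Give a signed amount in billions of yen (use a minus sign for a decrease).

-¥23 billion

Discount-window repayment ¥73 billion: reserves −¥73B, deposits 0.
OMO purchase (from banks) ¥50 billion: reserves +¥50B, deposits 0.
Totals: Δreserves = −¥23B, Δdeposits = 0.
Δrequired reserves = 12% × 0 = 0.
Δexcess reserves = Δreserves − Δrequired = −¥23B − (0) = -¥23 billion.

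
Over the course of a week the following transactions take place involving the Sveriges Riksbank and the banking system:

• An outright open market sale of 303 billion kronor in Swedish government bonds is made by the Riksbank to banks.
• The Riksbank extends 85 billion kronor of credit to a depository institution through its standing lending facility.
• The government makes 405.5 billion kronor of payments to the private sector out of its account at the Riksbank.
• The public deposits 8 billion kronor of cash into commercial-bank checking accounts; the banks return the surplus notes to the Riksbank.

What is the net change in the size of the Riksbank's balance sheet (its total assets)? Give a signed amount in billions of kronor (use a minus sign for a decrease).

-218 billion

Riksbank balance sheet:
  Assets:      Securities −303B, Loans to banks +85B
  Liabilities: Bank reserves +195.5B, Currency in circulation −8B, Government deposits −405.5B
Change in total Riksbank assets = -218 billion.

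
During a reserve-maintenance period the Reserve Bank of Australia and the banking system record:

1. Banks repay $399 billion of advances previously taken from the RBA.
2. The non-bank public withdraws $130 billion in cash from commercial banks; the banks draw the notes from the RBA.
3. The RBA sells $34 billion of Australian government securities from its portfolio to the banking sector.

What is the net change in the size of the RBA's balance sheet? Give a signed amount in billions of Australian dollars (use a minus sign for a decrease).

Discount-window repayment $399 billion: an RBA asset is shed → −$399B.
Currency withdrawal $130 billion: only the composition of liabilities changes → 0.
OMO sale (to banks) $34 billion: an RBA asset is shed → −$34B.
Net: −399 + 0 − 34 = -$433 billion.

-$433 billion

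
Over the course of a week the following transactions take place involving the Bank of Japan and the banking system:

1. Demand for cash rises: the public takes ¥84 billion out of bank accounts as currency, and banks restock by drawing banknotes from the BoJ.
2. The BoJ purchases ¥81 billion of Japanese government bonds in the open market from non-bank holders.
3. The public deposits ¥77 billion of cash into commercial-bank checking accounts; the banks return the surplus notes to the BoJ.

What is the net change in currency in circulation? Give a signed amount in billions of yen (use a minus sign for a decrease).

Currency withdrawal ¥84 billion: notes leave the central bank → +¥84B.
Asset purchase (from non-banks) ¥81 billion: no currency enters or leaves circulation → 0.
Currency deposit ¥77 billion: notes return to the central bank → −¥77B.
Net: 84 + 0 − 77 = +¥7 billion.

+¥7 billion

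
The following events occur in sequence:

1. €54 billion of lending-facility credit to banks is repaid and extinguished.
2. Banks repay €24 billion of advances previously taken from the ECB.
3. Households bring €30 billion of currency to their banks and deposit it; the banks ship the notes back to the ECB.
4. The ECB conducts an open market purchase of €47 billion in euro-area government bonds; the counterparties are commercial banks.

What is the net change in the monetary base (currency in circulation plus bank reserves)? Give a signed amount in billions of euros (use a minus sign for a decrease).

-€31 billion

Discount-window repayment €54 billion: ECB balance sheet contracts → −€54B.
Discount-window repayment €24 billion: ECB balance sheet contracts → −€24B.
Currency deposit €30 billion: just a shift between currency and reserves — both are base money → 0.
OMO purchase (from banks) €47 billion: ECB balance sheet expands → +€47B.
Net: −54 − 24 + 0 + 47 = -€31 billion.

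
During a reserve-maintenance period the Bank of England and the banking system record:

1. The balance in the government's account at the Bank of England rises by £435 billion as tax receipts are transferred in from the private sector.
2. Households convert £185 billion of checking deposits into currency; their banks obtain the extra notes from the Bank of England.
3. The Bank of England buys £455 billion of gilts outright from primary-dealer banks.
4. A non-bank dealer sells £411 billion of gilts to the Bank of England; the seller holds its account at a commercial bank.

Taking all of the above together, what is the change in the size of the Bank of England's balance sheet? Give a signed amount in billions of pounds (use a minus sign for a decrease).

+£866 billion

Bank of England balance sheet:
  Assets:      Securities +£866B
  Liabilities: Bank reserves +£246B, Currency in circulation +£185B, Government deposits +£435B
Change in total Bank of England assets = +£866 billion.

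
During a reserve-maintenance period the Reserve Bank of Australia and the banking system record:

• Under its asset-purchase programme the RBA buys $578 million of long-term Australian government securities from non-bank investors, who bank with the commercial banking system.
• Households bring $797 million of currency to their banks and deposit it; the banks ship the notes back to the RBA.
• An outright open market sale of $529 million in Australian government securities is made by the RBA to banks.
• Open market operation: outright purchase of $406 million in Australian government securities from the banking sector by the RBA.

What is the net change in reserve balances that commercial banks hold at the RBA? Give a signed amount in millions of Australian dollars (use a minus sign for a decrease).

RBA balance sheet:
  Assets:      Securities +$455M
  Liabilities: Bank reserves +$1252M, Currency in circulation −$797M
So the change in reserve balances that commercial banks hold at the RBA is +$1252 million.

+$1252 million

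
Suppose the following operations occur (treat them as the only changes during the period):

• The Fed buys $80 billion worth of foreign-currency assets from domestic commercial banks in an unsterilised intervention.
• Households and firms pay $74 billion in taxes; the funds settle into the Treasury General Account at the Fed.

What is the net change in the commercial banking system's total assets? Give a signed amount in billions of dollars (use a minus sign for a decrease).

-$74 billion

FX purchase $80 billion: just an asset swap on bank balance sheets → 0.
Government account inflow $74 billion: bank balance sheets shrink → −$74B.
Net: 0 − 74 = -$74 billion.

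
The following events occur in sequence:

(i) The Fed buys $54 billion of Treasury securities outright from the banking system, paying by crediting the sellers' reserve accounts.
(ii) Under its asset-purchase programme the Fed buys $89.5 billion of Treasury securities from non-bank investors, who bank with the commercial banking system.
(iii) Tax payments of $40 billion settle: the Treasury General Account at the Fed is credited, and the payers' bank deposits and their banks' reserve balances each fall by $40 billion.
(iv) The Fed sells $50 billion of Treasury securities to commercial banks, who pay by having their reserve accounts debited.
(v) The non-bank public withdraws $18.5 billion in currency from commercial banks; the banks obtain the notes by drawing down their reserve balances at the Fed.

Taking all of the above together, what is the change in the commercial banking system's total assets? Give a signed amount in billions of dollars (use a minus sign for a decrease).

+$31 billion

OMO purchase (from banks) $54 billion: just an asset swap on bank balance sheets → 0.
Asset purchase (from non-banks) $89.5 billion: bank balance sheets expand → +$89.5B.
Government account inflow $40 billion: bank balance sheets shrink → −$40B.
OMO sale (to banks) $50 billion: just an asset swap on bank balance sheets → 0.
Currency withdrawal $18.5 billion: bank balance sheets shrink → −$18.5B.
Net: 0 + 89.5 − 40 + 0 − 18.5 = +$31 billion.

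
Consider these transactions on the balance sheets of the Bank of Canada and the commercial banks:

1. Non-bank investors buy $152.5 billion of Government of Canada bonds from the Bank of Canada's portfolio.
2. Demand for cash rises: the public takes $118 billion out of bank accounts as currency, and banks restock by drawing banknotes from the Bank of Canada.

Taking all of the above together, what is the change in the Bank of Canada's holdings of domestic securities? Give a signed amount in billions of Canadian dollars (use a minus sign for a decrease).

Asset sale (to non-banks) $152.5 billion: securities removed from the Bank of Canada's portfolio → −$152.5B.
Currency withdrawal $118 billion: the Bank of Canada's securities portfolio is untouched → 0.
Net: −152.5 + 0 = -$152.5 billion.

-$152.5 billion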